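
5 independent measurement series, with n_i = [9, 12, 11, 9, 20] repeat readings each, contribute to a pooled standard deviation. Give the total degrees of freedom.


nu = sum_i (n_i - 1)
nu = ((9 - 1) + (12 - 1) + (11 - 1) + (9 - 1) + (20 - 1))
nu = 8 + 11 + 10 + 8 + 19
nu = 56

56


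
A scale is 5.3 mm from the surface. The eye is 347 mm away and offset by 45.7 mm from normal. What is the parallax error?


error = h * offset / d
= 5.3 * 45.7 / 347
= 0.6980

0.6980


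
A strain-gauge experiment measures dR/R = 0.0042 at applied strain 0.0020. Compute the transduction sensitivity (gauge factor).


GF = (dR/R) / epsilon
= 0.0042 / 0.0020
= 2.1000

2.1000


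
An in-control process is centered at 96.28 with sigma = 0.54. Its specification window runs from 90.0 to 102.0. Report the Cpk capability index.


Cpu = (USL - mean) / (3*sigma) = (102.0 - 96.28) / (3*0.54) = 3.5309
Cpl = (mean - LSL) / (3*sigma) = (96.28 - 90.0) / (3*0.54) = 3.8765
Cpk = min(Cpu, Cpl) = 3.5309

3.5309


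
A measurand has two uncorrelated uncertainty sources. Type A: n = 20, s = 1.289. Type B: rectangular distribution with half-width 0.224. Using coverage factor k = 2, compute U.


u_A = s / sqrt(n) = 1.289 / sqrt(20) = 0.28822916
u_B = half_width / sqrt(3) = 0.224 / sqrt(3) = 0.12932646
uc = sqrt(u_A^2 + u_B^2) = sqrt(0.28822916^2 + 0.12932646^2) = 0.31591357
U = k * uc = 2 * 0.31591357
U = 0.6318

0.6318


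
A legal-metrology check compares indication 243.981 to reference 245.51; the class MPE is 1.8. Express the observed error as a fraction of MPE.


e = indication - reference = 243.981 - 245.51 = -1.5290
|e| = 1.5290
ratio = |e| / MPE = 1.5290 / 1.8
ratio = 0.8494

0.8494


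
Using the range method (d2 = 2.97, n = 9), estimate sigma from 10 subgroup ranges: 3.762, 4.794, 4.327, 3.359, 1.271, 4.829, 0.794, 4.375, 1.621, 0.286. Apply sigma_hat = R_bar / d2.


R_bar = (3.762 + 4.794 + 4.327 + 3.359 + 1.271 + 4.829 + 0.794 + 4.375 + 1.621 + 0.286) / 10
R_bar = 29.418 / 10 = 2.9418
sigma_hat = R_bar / d2 = 2.9418 / 2.97 = 0.9905

0.9905


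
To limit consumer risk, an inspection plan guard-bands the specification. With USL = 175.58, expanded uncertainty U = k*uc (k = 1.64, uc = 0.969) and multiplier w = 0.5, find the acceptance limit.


U = k * uc = 1.64 * 0.969 = 1.58916
guard band g = w * U = 0.5 * 1.58916 = 0.79458
AL = USL - g = 175.58 - 0.79458
AL = 174.7854

174.7854


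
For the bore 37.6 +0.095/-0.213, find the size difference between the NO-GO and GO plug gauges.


GO = nominal - lower_tol (smallest hole = maximum material condition)
GO = 37.6 - 0.213 = 37.387
NO-GO = nominal + upper_tol (largest hole = least material condition)
NO-GO = 37.6 + 0.095 = 37.695
spread = NO-GO - GO = 37.695 - 37.387 = 0.3080

0.3080


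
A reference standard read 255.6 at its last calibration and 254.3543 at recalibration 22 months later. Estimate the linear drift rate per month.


rate = (v2 - v1) / months
= (254.3543 - 255.6) / 22
= -1.2457 / 22
= -0.0566

-0.0566


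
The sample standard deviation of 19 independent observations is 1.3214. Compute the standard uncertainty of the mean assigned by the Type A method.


u_A = s / sqrt(n)
u_A = 1.3214 / sqrt(19)
u_A = 1.3214 / 4.3588989
u_A = 0.3031

0.3031


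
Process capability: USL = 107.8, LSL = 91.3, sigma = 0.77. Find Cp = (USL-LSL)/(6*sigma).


Cp = (USL - LSL) / (6 * sigma)
= (107.8 - 91.3) / (6 * 0.77)
= 16.5000 / 4.6200
= 3.5714

3.5714


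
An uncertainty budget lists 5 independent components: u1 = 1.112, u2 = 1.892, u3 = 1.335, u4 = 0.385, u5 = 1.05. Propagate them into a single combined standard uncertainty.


uc = sqrt(1.112^2 + 1.892^2 + 1.335^2 + 0.385^2 + 1.05^2)
uc = sqrt(7.849158)
uc = 2.8016

2.8016


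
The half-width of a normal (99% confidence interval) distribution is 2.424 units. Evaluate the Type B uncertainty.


u_B = half_width / 2.576
u_B = 2.424 / 2.576
u_B = 0.9410

0.9410


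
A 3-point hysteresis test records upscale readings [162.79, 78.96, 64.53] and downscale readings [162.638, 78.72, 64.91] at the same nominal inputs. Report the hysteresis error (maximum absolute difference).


|162.79 - 162.638| = 0.1520
|78.96 - 78.72| = 0.2400
|64.53 - 64.91| = 0.3800
hysteresis = max(diffs) = 0.3800

0.3800


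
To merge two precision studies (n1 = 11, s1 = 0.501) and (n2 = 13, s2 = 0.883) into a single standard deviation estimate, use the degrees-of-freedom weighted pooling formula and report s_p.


s_p = sqrt(((n1-1)*s1^2 + (n2-1)*s2^2) / (n1+n2-2))
numerator = (11-1)*0.501^2 + (13-1)*0.883^2 = 2.51001 + 9.356268 = 11.866278
denominator = 11 + 13 - 2 = 22
s_p^2 = 11.866278 / 22 = 0.53937627
s_p = sqrt(0.53937627) = 0.7344

0.7344


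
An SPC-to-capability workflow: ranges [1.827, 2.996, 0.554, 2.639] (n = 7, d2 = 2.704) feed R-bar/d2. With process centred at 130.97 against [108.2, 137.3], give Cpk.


R_bar = (1.827 + 2.996 + 0.554 + 2.639) / 4 = 2.004
sigma = R_bar / d2 = 2.004 / 2.704 = 0.74112426
Cp = (USL - LSL)/(6*sigma) = (137.3 - 108.2)/(6*0.74112426) = 6.5441
Cpu = (137.3 - 130.97)/(3*0.74112426) = 2.8470
Cpl = (130.97 - 108.2)/(3*0.74112426) = 10.2412
Cpk = min(Cpu, Cpl) = 2.8470

2.8470


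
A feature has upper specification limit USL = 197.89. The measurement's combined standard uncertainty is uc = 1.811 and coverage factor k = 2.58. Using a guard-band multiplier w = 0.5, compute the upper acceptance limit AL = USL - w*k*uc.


U = k * uc = 2.58 * 1.811 = 4.67238
guard band g = w * U = 0.5 * 4.67238 = 2.33619
AL = USL - g = 197.89 - 2.33619
AL = 195.5538

195.5538


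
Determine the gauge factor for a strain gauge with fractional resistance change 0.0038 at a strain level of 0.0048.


GF = (dR/R) / epsilon
= 0.0038 / 0.0048
= 0.7917

0.7917


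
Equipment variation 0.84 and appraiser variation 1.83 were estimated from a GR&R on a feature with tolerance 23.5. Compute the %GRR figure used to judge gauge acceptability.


GRR = sqrt(EV^2 + AV^2) = sqrt(0.84^2 + 1.83^2) = 2.0135789
%GRR = GRR / tol * 100 = 2.0135789 / 23.5 * 100
%GRR = 8.5684

8.5684


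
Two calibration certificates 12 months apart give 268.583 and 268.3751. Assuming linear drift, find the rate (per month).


rate = (v2 - v1) / months
= (268.3751 - 268.583) / 12
= -0.2079 / 12
= -0.0173

-0.0173


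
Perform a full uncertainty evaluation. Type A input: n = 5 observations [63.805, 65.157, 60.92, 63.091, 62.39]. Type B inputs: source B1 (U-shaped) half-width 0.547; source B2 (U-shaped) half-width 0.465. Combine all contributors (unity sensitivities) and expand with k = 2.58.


mean = (63.805 + 65.157 + 60.92 + 63.091 + 62.39) / 5 = 63.0726
s = sqrt(sum((x - mean)^2)/(n-1)) = 1.579644
u_A = s / sqrt(n) = 1.579644 / sqrt(5) = 0.70643827
u_B1 = 0.547 / sqrt(2) = 0.38678741
u_B2 = 0.465 / sqrt(2) = 0.32880465
uc = sqrt(0.70643827^2 + 0.38678741^2 + 0.32880465^2) = 0.86992645
U = k * uc = 2.58 * 0.86992645
U = 2.2444

2.2444


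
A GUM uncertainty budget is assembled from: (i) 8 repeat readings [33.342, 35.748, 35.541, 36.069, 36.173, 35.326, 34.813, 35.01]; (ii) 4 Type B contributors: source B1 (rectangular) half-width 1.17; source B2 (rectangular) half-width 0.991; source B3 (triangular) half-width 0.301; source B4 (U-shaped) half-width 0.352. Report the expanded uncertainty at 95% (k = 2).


mean = (33.342 + 35.748 + 35.541 + 36.069 + 36.173 + 35.326 + 34.813 + 35.01) / 8 = 35.25275
s = sqrt(sum((x - mean)^2)/(n-1)) = 0.9063367
u_A = s / sqrt(n) = 0.9063367 / sqrt(8) = 0.32043841
u_B1 = 1.17 / sqrt(3) = 0.67549981
u_B2 = 0.991 / sqrt(3) = 0.57215412
u_B3 = 0.301 / sqrt(6) = 0.12288274
u_B4 = 0.352 / sqrt(2) = 0.24890159
uc = sqrt(0.32043841^2 + 0.67549981^2 + 0.57215412^2 + 0.12288274^2 + 0.24890159^2) = 0.98152599
U = k * uc = 2 * 0.98152599
U = 1.9631

1.9631


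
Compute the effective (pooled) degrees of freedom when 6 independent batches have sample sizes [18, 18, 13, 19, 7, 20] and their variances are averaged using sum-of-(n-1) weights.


nu = sum_i (n_i - 1)
nu = ((18 - 1) + (18 - 1) + (13 - 1) + (19 - 1) + (7 - 1) + (20 - 1))
nu = 17 + 17 + 12 + 18 + 6 + 19
nu = 89

89


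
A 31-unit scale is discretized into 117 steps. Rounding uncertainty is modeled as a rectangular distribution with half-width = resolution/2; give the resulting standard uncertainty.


resolution = range / divisions
resolution = 31 / 117 = 0.26495726
u_res = resolution / (2*sqrt(3))
u_res = 0.26495726 / 3.4641016
u_res = 0.0765

0.0765


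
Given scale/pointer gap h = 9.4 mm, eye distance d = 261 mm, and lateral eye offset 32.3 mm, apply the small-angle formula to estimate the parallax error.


error = h * offset / d
= 9.4 * 32.3 / 261
= 1.1633

1.1633


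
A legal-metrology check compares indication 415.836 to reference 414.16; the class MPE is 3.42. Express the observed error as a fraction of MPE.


e = indication - reference = 415.836 - 414.16 = 1.6760
|e| = 1.6760
ratio = |e| / MPE = 1.6760 / 3.42
ratio = 0.4901

0.4901


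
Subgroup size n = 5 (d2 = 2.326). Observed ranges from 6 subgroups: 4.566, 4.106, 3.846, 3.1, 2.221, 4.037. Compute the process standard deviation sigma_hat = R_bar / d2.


R_bar = (4.566 + 4.106 + 3.846 + 3.1 + 2.221 + 4.037) / 6
R_bar = 21.876 / 6 = 3.646
sigma_hat = R_bar / d2 = 3.646 / 2.326 = 1.5675

1.5675


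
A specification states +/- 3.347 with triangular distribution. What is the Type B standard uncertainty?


u_B = half_width / sqrt(6)
u_B = 3.347 / 2.4494897
u_B = 1.3664

1.3664


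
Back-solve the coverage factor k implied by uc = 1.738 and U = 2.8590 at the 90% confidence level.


k = U / uc
k = 2.8590 / 1.738
k = 1.645

1.645


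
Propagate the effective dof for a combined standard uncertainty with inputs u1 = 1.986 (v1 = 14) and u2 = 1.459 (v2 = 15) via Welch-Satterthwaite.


uc = sqrt(u1^2 + u2^2) = sqrt(1.986^2 + 1.459^2) = 2.4643208
v_eff = uc^4 / (u1^4/v1 + u2^4/v2)
= 2.4643208^4 / (1.986^4/14 + 1.459^4/15)
= 36.879835 / 1.4132771
v_eff = 26.0953

26.0953


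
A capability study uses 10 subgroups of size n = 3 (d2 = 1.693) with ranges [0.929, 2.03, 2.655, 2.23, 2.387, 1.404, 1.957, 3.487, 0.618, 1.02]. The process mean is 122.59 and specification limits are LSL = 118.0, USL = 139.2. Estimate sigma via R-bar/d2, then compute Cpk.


R_bar = (0.929 + 2.03 + 2.655 + 2.23 + 2.387 + 1.404 + 1.957 + 3.487 + 0.618 + 1.02) / 10 = 1.8717
sigma = R_bar / d2 = 1.8717 / 1.693 = 1.1055523
Cp = (USL - LSL)/(6*sigma) = (139.2 - 118.0)/(6*1.1055523) = 3.1960
Cpu = (139.2 - 122.59)/(3*1.1055523) = 5.0081
Cpl = (122.59 - 118.0)/(3*1.1055523) = 1.3839
Cpk = min(Cpu, Cpl) = 1.3839

1.3839


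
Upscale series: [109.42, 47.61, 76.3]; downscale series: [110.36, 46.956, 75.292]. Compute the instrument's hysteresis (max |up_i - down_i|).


|109.42 - 110.36| = 0.9400
|47.61 - 46.956| = 0.6540
|76.3 - 75.292| = 1.0080
hysteresis = max(diffs) = 1.0080

1.0080


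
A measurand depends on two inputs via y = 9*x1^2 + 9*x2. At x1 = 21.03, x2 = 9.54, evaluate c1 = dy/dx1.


y = 9*x1^2 + 9*x2
dy/dx1 = 2*9*x1
Evaluate at x1 = 21.03: c1 = 18 * 21.03
c1 = 378.5400

378.5400


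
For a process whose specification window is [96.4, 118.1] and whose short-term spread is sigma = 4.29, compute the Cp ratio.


Cp = (USL - LSL) / (6 * sigma)
= (118.1 - 96.4) / (6 * 4.29)
= 21.7000 / 25.7400
= 0.8430

0.8430


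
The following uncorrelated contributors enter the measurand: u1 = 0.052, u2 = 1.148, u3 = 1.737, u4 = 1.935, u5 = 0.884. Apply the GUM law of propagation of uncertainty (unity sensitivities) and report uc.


uc = sqrt(0.052^2 + 1.148^2 + 1.737^2 + 1.935^2 + 0.884^2)
uc = sqrt(8.863458)
uc = 2.9772

2.9772


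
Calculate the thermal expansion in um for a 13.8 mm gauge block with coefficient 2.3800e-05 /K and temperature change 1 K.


dL = L * alpha * dT
= 13.8 * 2.3800e-05 * 1
= 3.2840000e-04 mm
dL_um = 3.2840000e-04 * 1000 = 0.3284 um

0.3284


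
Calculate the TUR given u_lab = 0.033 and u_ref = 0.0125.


TUR = u_lab / u_ref
= 0.033 / 0.0125
= 2.6400

2.6400


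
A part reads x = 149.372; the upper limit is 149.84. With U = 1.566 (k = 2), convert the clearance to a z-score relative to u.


u = U / k = 1.566 / 2 = 0.783
margin = |USL - x| = |149.84 - 149.372| = 0.468
z = margin / u = 0.468 / 0.783
z = 0.5977

0.5977


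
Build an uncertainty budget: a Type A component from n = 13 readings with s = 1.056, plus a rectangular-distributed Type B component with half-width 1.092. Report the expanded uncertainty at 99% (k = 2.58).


u_A = s / sqrt(n) = 1.056 / sqrt(13) = 0.2928817
u_B = half_width / sqrt(3) = 1.092 / sqrt(3) = 0.63046649
uc = sqrt(u_A^2 + u_B^2) = sqrt(0.2928817^2 + 0.63046649^2) = 0.69517457
U = k * uc = 2.58 * 0.69517457
U = 1.7936

1.7936


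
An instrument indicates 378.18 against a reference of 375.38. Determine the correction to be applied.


Correction = standard - reading
= 375.38 - 378.18
= -2.8000

-2.8000


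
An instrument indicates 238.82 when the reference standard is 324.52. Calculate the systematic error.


Systematic error = measured - true
= 238.82 - 324.52
= -85.7000

-85.7000


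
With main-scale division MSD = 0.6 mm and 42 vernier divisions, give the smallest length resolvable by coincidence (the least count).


LC = MSD / n_div
= 0.6 / 42
= 0.0143

0.0143


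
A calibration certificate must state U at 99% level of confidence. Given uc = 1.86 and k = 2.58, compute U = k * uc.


U = k * uc
U = 2.58 * 1.86
U = 4.7988

4.7988


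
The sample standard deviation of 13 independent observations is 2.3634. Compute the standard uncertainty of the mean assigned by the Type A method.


u_A = s / sqrt(n)
u_A = 2.3634 / sqrt(13)
u_A = 2.3634 / 3.6055513
u_A = 0.6555

0.6555


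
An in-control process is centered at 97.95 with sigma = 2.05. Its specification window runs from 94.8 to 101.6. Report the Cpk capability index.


Cpu = (USL - mean) / (3*sigma) = (101.6 - 97.95) / (3*2.05) = 0.5935
Cpl = (mean - LSL) / (3*sigma) = (97.95 - 94.8) / (3*2.05) = 0.5122
Cpk = min(Cpu, Cpl) = 0.5122

0.5122


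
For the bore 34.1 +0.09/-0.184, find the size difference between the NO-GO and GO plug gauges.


GO = nominal - lower_tol (smallest hole = maximum material condition)
GO = 34.1 - 0.184 = 33.916
NO-GO = nominal + upper_tol (largest hole = least material condition)
NO-GO = 34.1 + 0.09 = 34.19
spread = NO-GO - GO = 34.19 - 33.916 = 0.2740

0.2740


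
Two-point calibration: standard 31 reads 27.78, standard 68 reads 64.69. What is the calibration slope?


slope = (y2 - y1) / (x2 - x1)
= (64.69 - 27.78) / (68 - 31)
= 36.9100 / 37
= 0.9976

0.9976


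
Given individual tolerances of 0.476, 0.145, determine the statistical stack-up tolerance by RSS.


RSS = sqrt(0.476^2 + 0.145^2)
= sqrt(0.247601)
= 0.4976

0.4976


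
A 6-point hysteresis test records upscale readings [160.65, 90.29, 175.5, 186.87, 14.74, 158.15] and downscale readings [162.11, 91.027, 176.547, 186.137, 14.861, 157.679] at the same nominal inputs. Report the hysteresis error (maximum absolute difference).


|160.65 - 162.11| = 1.4600
|90.29 - 91.027| = 0.7370
|175.5 - 176.547| = 1.0470
|186.87 - 186.137| = 0.7330
|14.74 - 14.861| = 0.1210
|158.15 - 157.679| = 0.4710
hysteresis = max(diffs) = 1.4600

1.4600


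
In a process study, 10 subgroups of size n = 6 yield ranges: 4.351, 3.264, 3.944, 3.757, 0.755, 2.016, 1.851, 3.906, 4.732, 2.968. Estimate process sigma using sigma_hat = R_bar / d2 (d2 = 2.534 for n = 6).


R_bar = (4.351 + 3.264 + 3.944 + 3.757 + 0.755 + 2.016 + 1.851 + 3.906 + 4.732 + 2.968) / 10
R_bar = 31.544 / 10 = 3.1544
sigma_hat = R_bar / d2 = 3.1544 / 2.534 = 1.2448

1.2448


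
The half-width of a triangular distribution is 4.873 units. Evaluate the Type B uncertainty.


u_B = half_width / sqrt(6)
u_B = 4.873 / 2.4494897
u_B = 1.9894

1.9894


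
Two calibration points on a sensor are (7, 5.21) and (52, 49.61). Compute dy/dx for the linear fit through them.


slope = (y2 - y1) / (x2 - x1)
= (49.61 - 5.21) / (52 - 7)
= 44.4000 / 45
= 0.9867

0.9867


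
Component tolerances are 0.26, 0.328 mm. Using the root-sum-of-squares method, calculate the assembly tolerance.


RSS = sqrt(0.26^2 + 0.328^2)
= sqrt(0.175184)
= 0.4185

0.4185


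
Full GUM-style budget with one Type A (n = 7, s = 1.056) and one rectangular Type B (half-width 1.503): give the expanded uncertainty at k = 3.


u_A = s / sqrt(n) = 1.056 / sqrt(7) = 0.39913048
u_B = half_width / sqrt(3) = 1.503 / sqrt(3) = 0.86775745
uc = sqrt(u_A^2 + u_B^2) = sqrt(0.39913048^2 + 0.86775745^2) = 0.95514823
U = k * uc = 3 * 0.95514823
U = 2.8654

2.8654


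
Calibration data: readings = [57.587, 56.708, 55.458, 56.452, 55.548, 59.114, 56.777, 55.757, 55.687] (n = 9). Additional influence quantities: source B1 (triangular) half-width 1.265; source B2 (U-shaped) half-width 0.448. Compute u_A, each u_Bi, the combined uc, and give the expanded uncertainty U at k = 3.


mean = (57.587 + 56.708 + 55.458 + 56.452 + 55.548 + 59.114 + 56.777 + 55.757 + 55.687) / 9 = 56.56533333
s = sqrt(sum((x - mean)^2)/(n-1)) = 1.1886722
u_A = s / sqrt(n) = 1.1886722 / sqrt(9) = 0.39622407
u_B1 = 1.265 / sqrt(6) = 0.51643409
u_B2 = 0.448 / sqrt(2) = 0.31678384
uc = sqrt(0.39622407^2 + 0.51643409^2 + 0.31678384^2) = 0.72391276
U = k * uc = 3 * 0.72391276
U = 2.1717

2.1717


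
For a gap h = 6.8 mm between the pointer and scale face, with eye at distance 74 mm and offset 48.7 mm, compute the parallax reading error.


error = h * offset / d
= 6.8 * 48.7 / 74
= 4.4751

4.4751


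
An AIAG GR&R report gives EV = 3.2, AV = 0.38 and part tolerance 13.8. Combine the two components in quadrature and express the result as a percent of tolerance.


GRR = sqrt(EV^2 + AV^2) = sqrt(3.2^2 + 0.38^2) = 3.2224835
%GRR = GRR / tol * 100 = 3.2224835 / 13.8 * 100
%GRR = 23.3513

23.3513


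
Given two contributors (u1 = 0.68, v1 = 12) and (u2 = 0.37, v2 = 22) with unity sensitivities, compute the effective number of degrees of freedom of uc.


uc = sqrt(u1^2 + u2^2) = sqrt(0.68^2 + 0.37^2) = 0.77414469
v_eff = uc^4 / (u1^4/v1 + u2^4/v2)
= 0.77414469^4 / (0.68^4/12 + 0.37^4/22)
= 0.35916049 / 0.018669705
v_eff = 19.2376

19.2376


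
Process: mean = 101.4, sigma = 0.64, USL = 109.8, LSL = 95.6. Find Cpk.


Cpu = (USL - mean) / (3*sigma) = (109.8 - 101.4) / (3*0.64) = 4.3750
Cpl = (mean - LSL) / (3*sigma) = (101.4 - 95.6) / (3*0.64) = 3.0208
Cpk = min(Cpu, Cpl) = 3.0208

3.0208


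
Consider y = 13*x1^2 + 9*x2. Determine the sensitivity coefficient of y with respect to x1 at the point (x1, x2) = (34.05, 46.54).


y = 13*x1^2 + 9*x2
dy/dx1 = 2*13*x1
Evaluate at x1 = 34.05: c1 = 26 * 34.05
c1 = 885.3000

885.3000


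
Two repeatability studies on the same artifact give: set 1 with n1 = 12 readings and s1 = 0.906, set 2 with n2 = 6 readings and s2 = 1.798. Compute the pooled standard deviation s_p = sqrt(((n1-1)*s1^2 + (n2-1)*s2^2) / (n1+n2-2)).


s_p = sqrt(((n1-1)*s1^2 + (n2-1)*s2^2) / (n1+n2-2))
numerator = (12-1)*0.906^2 + (6-1)*1.798^2 = 9.029196 + 16.16402 = 25.193216
denominator = 12 + 6 - 2 = 16
s_p^2 = 25.193216 / 16 = 1.574576
s_p = sqrt(1.574576) = 1.2548

1.2548


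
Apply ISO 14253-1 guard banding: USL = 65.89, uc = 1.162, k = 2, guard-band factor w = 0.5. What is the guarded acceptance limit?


U = k * uc = 2 * 1.162 = 2.324
guard band g = w * U = 0.5 * 2.324 = 1.162
AL = USL - g = 65.89 - 1.162
AL = 64.7280

64.7280


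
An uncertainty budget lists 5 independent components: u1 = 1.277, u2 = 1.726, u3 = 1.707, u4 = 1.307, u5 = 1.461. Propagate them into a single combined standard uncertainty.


uc = sqrt(1.277^2 + 1.726^2 + 1.707^2 + 1.307^2 + 1.461^2)
uc = sqrt(11.366424)
uc = 3.3714

3.3714


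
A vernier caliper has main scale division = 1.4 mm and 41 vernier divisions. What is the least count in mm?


LC = MSD / n_div
= 1.4 / 41
= 0.0341

0.0341


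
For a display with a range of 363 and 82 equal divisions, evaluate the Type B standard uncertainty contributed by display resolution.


resolution = range / divisions
resolution = 363 / 82 = 4.4268293
u_res = resolution / (2*sqrt(3))
u_res = 4.4268293 / 3.4641016
u_res = 1.2779

1.2779


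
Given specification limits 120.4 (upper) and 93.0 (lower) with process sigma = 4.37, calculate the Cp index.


Cp = (USL - LSL) / (6 * sigma)
= (120.4 - 93.0) / (6 * 4.37)
= 27.4000 / 26.2200
= 1.0450

1.0450


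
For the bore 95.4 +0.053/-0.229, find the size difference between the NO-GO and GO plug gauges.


GO = nominal - lower_tol (smallest hole = maximum material condition)
GO = 95.4 - 0.229 = 95.171
NO-GO = nominal + upper_tol (largest hole = least material condition)
NO-GO = 95.4 + 0.053 = 95.453
spread = NO-GO - GO = 95.453 - 95.171 = 0.2820

0.2820


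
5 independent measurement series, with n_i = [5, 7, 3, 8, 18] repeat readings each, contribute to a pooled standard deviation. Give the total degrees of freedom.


nu = sum_i (n_i - 1)
nu = ((5 - 1) + (7 - 1) + (3 - 1) + (8 - 1) + (18 - 1))
nu = 4 + 6 + 2 + 7 + 17
nu = 36

36


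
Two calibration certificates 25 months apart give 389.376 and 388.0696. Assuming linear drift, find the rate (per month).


rate = (v2 - v1) / months
= (388.0696 - 389.376) / 25
= -1.3064 / 25
= -0.0523

-0.0523


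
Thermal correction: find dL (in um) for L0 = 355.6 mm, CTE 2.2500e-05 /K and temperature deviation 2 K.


dL = L * alpha * dT
= 355.6 * 2.2500e-05 * 2
= 0.0160020 mm
dL_um = 0.0160020 * 1000 = 16.0020 um

16.0020


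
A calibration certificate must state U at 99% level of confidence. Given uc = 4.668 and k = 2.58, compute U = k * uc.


U = k * uc
U = 2.58 * 4.668
U = 12.0434

12.0434


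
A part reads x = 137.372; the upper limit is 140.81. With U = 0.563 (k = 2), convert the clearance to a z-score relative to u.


u = U / k = 0.563 / 2 = 0.2815
margin = |USL - x| = |140.81 - 137.372| = 3.438
z = margin / u = 3.438 / 0.2815
z = 12.2131

12.2131


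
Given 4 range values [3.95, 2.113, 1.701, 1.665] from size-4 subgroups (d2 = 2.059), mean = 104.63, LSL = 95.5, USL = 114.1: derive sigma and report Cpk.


R_bar = (3.95 + 2.113 + 1.701 + 1.665) / 4 = 2.35725
sigma = R_bar / d2 = 2.35725 / 2.059 = 1.1448519
Cp = (USL - LSL)/(6*sigma) = (114.1 - 95.5)/(6*1.1448519) = 2.7078
Cpu = (114.1 - 104.63)/(3*1.1448519) = 2.7573
Cpl = (104.63 - 95.5)/(3*1.1448519) = 2.6583
Cpk = min(Cpu, Cpl) = 2.6583

2.6583


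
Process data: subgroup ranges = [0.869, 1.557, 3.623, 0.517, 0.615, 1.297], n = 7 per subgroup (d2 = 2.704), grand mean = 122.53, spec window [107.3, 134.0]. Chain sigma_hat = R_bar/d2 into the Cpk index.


R_bar = (0.869 + 1.557 + 3.623 + 0.517 + 0.615 + 1.297) / 6 = 1.413
sigma = R_bar / d2 = 1.413 / 2.704 = 0.52255917
Cp = (USL - LSL)/(6*sigma) = (134.0 - 107.3)/(6*0.52255917) = 8.5158
Cpu = (134.0 - 122.53)/(3*0.52255917) = 7.3166
Cpl = (122.53 - 107.3)/(3*0.52255917) = 9.7150
Cpk = min(Cpu, Cpl) = 7.3166

7.3166


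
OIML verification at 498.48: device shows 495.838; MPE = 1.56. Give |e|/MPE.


e = indication - reference = 495.838 - 498.48 = -2.6420
|e| = 2.6420
ratio = |e| / MPE = 2.6420 / 1.56
ratio = 1.6936

1.6936


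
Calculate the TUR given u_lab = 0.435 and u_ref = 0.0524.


TUR = u_lab / u_ref
= 0.435 / 0.0524
= 8.3015

8.3015


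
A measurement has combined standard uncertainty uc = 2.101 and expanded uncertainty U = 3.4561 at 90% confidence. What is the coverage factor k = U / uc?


k = U / uc
k = 3.4561 / 2.101
k = 1.645

1.645


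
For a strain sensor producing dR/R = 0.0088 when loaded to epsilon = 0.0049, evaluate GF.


GF = (dR/R) / epsilon
= 0.0088 / 0.0049
= 1.7959

1.7959


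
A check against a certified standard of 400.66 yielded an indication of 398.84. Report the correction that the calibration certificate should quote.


Correction = standard - reading
= 400.66 - 398.84
= 1.8200

1.8200


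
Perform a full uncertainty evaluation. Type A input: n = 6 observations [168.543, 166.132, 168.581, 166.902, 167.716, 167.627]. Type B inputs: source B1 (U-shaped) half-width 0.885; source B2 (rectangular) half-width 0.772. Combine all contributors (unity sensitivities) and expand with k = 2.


mean = (168.543 + 166.132 + 168.581 + 166.902 + 167.716 + 167.627) / 6 = 167.5835
s = sqrt(sum((x - mean)^2)/(n-1)) = 0.94935657
u_A = s / sqrt(n) = 0.94935657 / sqrt(6) = 0.3875732
u_B1 = 0.885 / sqrt(2) = 0.6257895
u_B2 = 0.772 / sqrt(3) = 0.44571441
uc = sqrt(0.3875732^2 + 0.6257895^2 + 0.44571441^2) = 0.86051544
U = k * uc = 2 * 0.86051544
U = 1.7210

1.7210


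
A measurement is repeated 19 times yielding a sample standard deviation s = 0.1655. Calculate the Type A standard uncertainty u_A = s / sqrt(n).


u_A = s / sqrt(n)
u_A = 0.1655 / sqrt(19)
u_A = 0.1655 / 4.3588989
u_A = 0.0380

0.0380


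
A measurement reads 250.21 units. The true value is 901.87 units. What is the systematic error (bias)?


Systematic error = measured - true
= 250.21 - 901.87
= -651.6600

-651.6600


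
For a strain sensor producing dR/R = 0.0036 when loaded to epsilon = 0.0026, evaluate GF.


GF = (dR/R) / epsilon
= 0.0036 / 0.0026
= 1.3846

1.3846


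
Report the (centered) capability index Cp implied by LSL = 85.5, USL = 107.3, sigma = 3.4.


Cp = (USL - LSL) / (6 * sigma)
= (107.3 - 85.5) / (6 * 3.4)
= 21.8000 / 20.4000
= 1.0686

1.0686


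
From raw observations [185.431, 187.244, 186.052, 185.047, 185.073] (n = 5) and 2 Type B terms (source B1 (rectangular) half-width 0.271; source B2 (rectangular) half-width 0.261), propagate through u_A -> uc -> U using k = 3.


mean = (185.431 + 187.244 + 186.052 + 185.047 + 185.073) / 5 = 185.7694
s = sqrt(sum((x - mean)^2)/(n-1)) = 0.91864808
u_A = s / sqrt(n) = 0.91864808 / sqrt(5) = 0.41083191
u_B1 = 0.271 / sqrt(3) = 0.15646192
u_B2 = 0.261 / sqrt(3) = 0.15068842
uc = sqrt(0.41083191^2 + 0.15646192^2 + 0.15068842^2) = 0.46472593
U = k * uc = 3 * 0.46472593
U = 1.3942

1.3942


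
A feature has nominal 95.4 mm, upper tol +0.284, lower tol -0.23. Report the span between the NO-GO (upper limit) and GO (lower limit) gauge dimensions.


GO = nominal - lower_tol (smallest hole = maximum material condition)
GO = 95.4 - 0.23 = 95.17
NO-GO = nominal + upper_tol (largest hole = least material condition)
NO-GO = 95.4 + 0.284 = 95.684
spread = NO-GO - GO = 95.684 - 95.17 = 0.5140

0.5140


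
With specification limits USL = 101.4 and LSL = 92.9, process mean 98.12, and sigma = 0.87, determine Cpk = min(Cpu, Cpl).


Cpu = (USL - mean) / (3*sigma) = (101.4 - 98.12) / (3*0.87) = 1.2567
Cpl = (mean - LSL) / (3*sigma) = (98.12 - 92.9) / (3*0.87) = 2.0000
Cpk = min(Cpu, Cpl) = 1.2567

1.2567


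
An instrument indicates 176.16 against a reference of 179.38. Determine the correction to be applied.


Correction = standard - reading
= 179.38 - 176.16
= 3.2200

3.2200


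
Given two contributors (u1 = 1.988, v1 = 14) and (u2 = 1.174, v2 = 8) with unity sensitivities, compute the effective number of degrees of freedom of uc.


uc = sqrt(u1^2 + u2^2) = sqrt(1.988^2 + 1.174^2) = 2.3087702
v_eff = uc^4 / (u1^4/v1 + u2^4/v2)
= 2.3087702^4 / (1.988^4/14 + 1.174^4/8)
= 28.413376 / 1.35313
v_eff = 20.9983

20.9983


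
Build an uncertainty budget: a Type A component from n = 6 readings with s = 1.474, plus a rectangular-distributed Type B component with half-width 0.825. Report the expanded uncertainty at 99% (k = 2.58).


u_A = s / sqrt(n) = 1.474 / sqrt(6) = 0.60175798
u_B = half_width / sqrt(3) = 0.825 / sqrt(3) = 0.47631397
uc = sqrt(u_A^2 + u_B^2) = sqrt(0.60175798^2 + 0.47631397^2) = 0.76745532
U = k * uc = 2.58 * 0.76745532
U = 1.9800

1.9800


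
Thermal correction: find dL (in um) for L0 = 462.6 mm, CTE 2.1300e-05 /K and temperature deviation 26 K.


dL = L * alpha * dT
= 462.6 * 2.1300e-05 * 26
= 0.2561879 mm
dL_um = 0.2561879 * 1000 = 256.1879 um

256.1879


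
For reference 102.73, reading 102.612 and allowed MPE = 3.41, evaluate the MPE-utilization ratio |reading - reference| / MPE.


e = indication - reference = 102.612 - 102.73 = -0.1180
|e| = 0.1180
ratio = |e| / MPE = 0.1180 / 3.41
ratio = 0.0346

0.0346


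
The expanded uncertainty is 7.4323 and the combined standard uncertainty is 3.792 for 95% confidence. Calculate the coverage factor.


k = U / uc
k = 7.4323 / 3.792
k = 1.96

1.96


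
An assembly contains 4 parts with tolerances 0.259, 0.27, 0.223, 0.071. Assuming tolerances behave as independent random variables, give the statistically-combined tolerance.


RSS = sqrt(0.259^2 + 0.27^2 + 0.223^2 + 0.071^2)
= sqrt(0.194751)
= 0.4413

0.4413


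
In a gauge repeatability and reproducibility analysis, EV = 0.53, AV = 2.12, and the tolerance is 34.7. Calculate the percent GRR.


GRR = sqrt(EV^2 + AV^2) = sqrt(0.53^2 + 2.12^2) = 2.185246
%GRR = GRR / tol * 100 = 2.185246 / 34.7 * 100
%GRR = 6.2975

6.2975


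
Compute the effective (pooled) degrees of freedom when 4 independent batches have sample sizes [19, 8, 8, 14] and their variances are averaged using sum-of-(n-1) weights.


nu = sum_i (n_i - 1)
nu = ((19 - 1) + (8 - 1) + (8 - 1) + (14 - 1))
nu = 18 + 7 + 7 + 13
nu = 45

45


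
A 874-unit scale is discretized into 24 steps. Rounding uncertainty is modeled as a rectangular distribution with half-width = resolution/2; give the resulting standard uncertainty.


resolution = range / divisions
resolution = 874 / 24 = 36.416667
u_res = resolution / (2*sqrt(3))
u_res = 36.416667 / 3.4641016
u_res = 10.5126

10.5126


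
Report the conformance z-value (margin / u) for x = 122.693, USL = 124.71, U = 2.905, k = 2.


u = U / k = 2.905 / 2 = 1.4525
margin = |USL - x| = |124.71 - 122.693| = 2.017
z = margin / u = 2.017 / 1.4525
z = 1.3886

1.3886


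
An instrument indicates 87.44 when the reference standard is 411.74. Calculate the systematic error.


Systematic error = measured - true
= 87.44 - 411.74
= -324.3000

-324.3000


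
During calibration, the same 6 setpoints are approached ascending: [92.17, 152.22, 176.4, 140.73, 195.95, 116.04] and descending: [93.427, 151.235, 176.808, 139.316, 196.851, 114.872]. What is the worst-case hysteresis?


|92.17 - 93.427| = 1.2570
|152.22 - 151.235| = 0.9850
|176.4 - 176.808| = 0.4080
|140.73 - 139.316| = 1.4140
|195.95 - 196.851| = 0.9010
|116.04 - 114.872| = 1.1680
hysteresis = max(diffs) = 1.4140

1.4140


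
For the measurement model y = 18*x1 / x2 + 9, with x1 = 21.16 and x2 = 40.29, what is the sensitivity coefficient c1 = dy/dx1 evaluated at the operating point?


y = 18*x1 / x2 + 9
dy/dx1 = 18/x2
Evaluate at x2 = 40.29: c1 = 18 / 40.29
c1 = 0.4468

0.4468


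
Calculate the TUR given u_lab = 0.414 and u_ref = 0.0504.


TUR = u_lab / u_ref
= 0.414 / 0.0504
= 8.2143

8.2143


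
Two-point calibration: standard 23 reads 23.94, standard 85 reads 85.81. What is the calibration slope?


slope = (y2 - y1) / (x2 - x1)
= (85.81 - 23.94) / (85 - 23)
= 61.8700 / 62
= 0.9979

0.9979


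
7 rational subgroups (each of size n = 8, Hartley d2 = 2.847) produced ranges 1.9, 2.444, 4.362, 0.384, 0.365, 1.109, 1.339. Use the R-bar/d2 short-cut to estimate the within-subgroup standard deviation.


R_bar = (1.9 + 2.444 + 4.362 + 0.384 + 0.365 + 1.109 + 1.339) / 7
R_bar = 11.903 / 7 = 1.7004286
sigma_hat = R_bar / d2 = 1.7004286 / 2.847 = 0.5973

0.5973


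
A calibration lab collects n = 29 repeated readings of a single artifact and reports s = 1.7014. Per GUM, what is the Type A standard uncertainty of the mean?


u_A = s / sqrt(n)
u_A = 1.7014 / sqrt(29)
u_A = 1.7014 / 5.3851648
u_A = 0.3159

0.3159


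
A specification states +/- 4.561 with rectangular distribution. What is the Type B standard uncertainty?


u_B = half_width / sqrt(3)
u_B = 4.561 / 1.7320508
u_B = 2.6333

2.6333


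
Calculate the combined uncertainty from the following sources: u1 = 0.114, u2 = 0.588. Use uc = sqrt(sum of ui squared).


uc = sqrt(0.114^2 + 0.588^2)
uc = sqrt(0.35874)
uc = 0.5989

0.5989


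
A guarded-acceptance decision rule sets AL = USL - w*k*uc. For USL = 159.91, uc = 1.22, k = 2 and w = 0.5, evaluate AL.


U = k * uc = 2 * 1.22 = 2.44
guard band g = w * U = 0.5 * 2.44 = 1.22
AL = USL - g = 159.91 - 1.22
AL = 158.6900

158.6900


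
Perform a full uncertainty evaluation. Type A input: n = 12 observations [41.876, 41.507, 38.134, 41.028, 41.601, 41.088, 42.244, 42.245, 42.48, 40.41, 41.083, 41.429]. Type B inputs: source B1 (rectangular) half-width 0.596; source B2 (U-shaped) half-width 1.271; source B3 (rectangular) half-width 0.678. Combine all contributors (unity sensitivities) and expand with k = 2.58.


mean = (41.876 + 41.507 + 38.134 + 41.028 + 41.601 + 41.088 + 42.244 + 42.245 + 42.48 + 40.41 + 41.083 + 41.429) / 12 = 41.26041667
s = sqrt(sum((x - mean)^2)/(n-1)) = 1.1529133
u_A = s / sqrt(n) = 1.1529133 / sqrt(12) = 0.3328174
u_B1 = 0.596 / sqrt(3) = 0.34410076
u_B2 = 1.271 / sqrt(2) = 0.89873272
u_B3 = 0.678 / sqrt(3) = 0.39144348
uc = sqrt(0.3328174^2 + 0.34410076^2 + 0.89873272^2 + 0.39144348^2) = 1.0909268
U = k * uc = 2.58 * 1.0909268
U = 2.8146

2.8146


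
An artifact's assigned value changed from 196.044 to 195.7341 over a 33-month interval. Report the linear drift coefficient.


rate = (v2 - v1) / months
= (195.7341 - 196.044) / 33
= -0.3099 / 33
= -0.0094

-0.0094


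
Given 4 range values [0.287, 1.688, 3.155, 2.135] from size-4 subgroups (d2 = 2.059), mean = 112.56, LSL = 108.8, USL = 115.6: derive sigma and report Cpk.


R_bar = (0.287 + 1.688 + 3.155 + 2.135) / 4 = 1.81625
sigma = R_bar / d2 = 1.81625 / 2.059 = 0.88210296
Cp = (USL - LSL)/(6*sigma) = (115.6 - 108.8)/(6*0.88210296) = 1.2848
Cpu = (115.6 - 112.56)/(3*0.88210296) = 1.1488
Cpl = (112.56 - 108.8)/(3*0.88210296) = 1.4208
Cpk = min(Cpu, Cpl) = 1.1488

1.1488


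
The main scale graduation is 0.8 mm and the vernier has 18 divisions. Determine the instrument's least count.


LC = MSD / n_div
= 0.8 / 18
= 0.0444

0.0444


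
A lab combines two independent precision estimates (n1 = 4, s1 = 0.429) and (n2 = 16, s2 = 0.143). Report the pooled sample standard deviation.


s_p = sqrt(((n1-1)*s1^2 + (n2-1)*s2^2) / (n1+n2-2))
numerator = (4-1)*0.429^2 + (16-1)*0.143^2 = 0.552123 + 0.306735 = 0.858858
denominator = 4 + 16 - 2 = 18
s_p^2 = 0.858858 / 18 = 0.047714333
s_p = sqrt(0.047714333) = 0.2184

0.2184


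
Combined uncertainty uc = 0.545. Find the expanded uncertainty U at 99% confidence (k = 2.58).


U = k * uc
U = 2.58 * 0.545
U = 1.4061

1.4061


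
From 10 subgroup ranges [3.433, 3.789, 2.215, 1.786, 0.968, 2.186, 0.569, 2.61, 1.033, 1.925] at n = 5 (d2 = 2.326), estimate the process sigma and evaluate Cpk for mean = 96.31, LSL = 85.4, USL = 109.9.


R_bar = (3.433 + 3.789 + 2.215 + 1.786 + 0.968 + 2.186 + 0.569 + 2.61 + 1.033 + 1.925) / 10 = 2.0514
sigma = R_bar / d2 = 2.0514 / 2.326 = 0.88194325
Cp = (USL - LSL)/(6*sigma) = (109.9 - 85.4)/(6*0.88194325) = 4.6299
Cpu = (109.9 - 96.31)/(3*0.88194325) = 5.1364
Cpl = (96.31 - 85.4)/(3*0.88194325) = 4.1235
Cpk = min(Cpu, Cpl) = 4.1235

4.1235


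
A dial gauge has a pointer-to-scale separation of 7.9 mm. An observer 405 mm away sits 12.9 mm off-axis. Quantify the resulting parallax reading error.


error = h * offset / d
= 7.9 * 12.9 / 405
= 0.2516

0.2516


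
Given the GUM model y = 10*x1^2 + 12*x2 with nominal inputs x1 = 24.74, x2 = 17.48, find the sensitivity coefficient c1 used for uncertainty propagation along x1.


y = 10*x1^2 + 12*x2
dy/dx1 = 2*10*x1
Evaluate at x1 = 24.74: c1 = 20 * 24.74
c1 = 494.8000

494.8000


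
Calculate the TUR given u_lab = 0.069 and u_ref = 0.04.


TUR = u_lab / u_ref
= 0.069 / 0.04
= 1.7250

1.7250


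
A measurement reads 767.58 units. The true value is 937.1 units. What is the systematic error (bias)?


Systematic error = measured - true
= 767.58 - 937.1
= -169.5200

-169.5200


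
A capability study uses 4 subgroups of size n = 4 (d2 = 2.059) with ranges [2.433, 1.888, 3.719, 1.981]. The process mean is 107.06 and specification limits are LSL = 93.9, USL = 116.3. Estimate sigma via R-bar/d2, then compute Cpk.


R_bar = (2.433 + 1.888 + 3.719 + 1.981) / 4 = 2.50525
sigma = R_bar / d2 = 2.50525 / 2.059 = 1.2167314
Cp = (USL - LSL)/(6*sigma) = (116.3 - 93.9)/(6*1.2167314) = 3.0683
Cpu = (116.3 - 107.06)/(3*1.2167314) = 2.5314
Cpl = (107.06 - 93.9)/(3*1.2167314) = 3.6053
Cpk = min(Cpu, Cpl) = 2.5314

2.5314


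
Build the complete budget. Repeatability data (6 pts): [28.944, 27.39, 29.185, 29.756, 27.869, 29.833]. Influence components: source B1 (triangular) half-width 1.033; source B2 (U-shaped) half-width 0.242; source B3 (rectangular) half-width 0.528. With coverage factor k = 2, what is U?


mean = (28.944 + 27.39 + 29.185 + 29.756 + 27.869 + 29.833) / 6 = 28.8295
s = sqrt(sum((x - mean)^2)/(n-1)) = 0.99996255
u_A = s / sqrt(n) = 0.99996255 / sqrt(6) = 0.408233
u_B1 = 1.033 / sqrt(6) = 0.42172048
u_B2 = 0.242 / sqrt(2) = 0.17111984
u_B3 = 0.528 / sqrt(3) = 0.30484094
uc = sqrt(0.408233^2 + 0.42172048^2 + 0.17111984^2 + 0.30484094^2) = 0.68316348
U = k * uc = 2 * 0.68316348
U = 1.3663

1.3663


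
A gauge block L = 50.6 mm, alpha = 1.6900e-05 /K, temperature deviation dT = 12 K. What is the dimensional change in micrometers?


dL = L * alpha * dT
= 50.6 * 1.6900e-05 * 12
= 0.0102617 mm
dL_um = 0.0102617 * 1000 = 10.2617 um

10.2617


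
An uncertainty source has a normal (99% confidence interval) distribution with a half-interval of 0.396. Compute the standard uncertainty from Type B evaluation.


u_B = half_width / 2.576
u_B = 0.396 / 2.576
u_B = 0.1537

0.1537


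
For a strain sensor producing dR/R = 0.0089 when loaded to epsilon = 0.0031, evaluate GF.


GF = (dR/R) / epsilon
= 0.0089 / 0.0031
= 2.8710

2.8710


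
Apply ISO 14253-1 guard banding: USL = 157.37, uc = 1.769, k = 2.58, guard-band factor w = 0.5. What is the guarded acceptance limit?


U = k * uc = 2.58 * 1.769 = 4.56402
guard band g = w * U = 0.5 * 4.56402 = 2.28201
AL = USL - g = 157.37 - 2.28201
AL = 155.0880

155.0880


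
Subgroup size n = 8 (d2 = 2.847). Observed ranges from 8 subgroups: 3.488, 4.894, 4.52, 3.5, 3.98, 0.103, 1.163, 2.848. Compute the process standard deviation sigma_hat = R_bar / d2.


R_bar = (3.488 + 4.894 + 4.52 + 3.5 + 3.98 + 0.103 + 1.163 + 2.848) / 8
R_bar = 24.496 / 8 = 3.062
sigma_hat = R_bar / d2 = 3.062 / 2.847 = 1.0755

1.0755


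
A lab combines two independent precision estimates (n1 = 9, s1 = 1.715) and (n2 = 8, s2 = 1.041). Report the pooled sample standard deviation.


s_p = sqrt(((n1-1)*s1^2 + (n2-1)*s2^2) / (n1+n2-2))
numerator = (9-1)*1.715^2 + (8-1)*1.041^2 = 23.5298 + 7.585767 = 31.115567
denominator = 9 + 8 - 2 = 15
s_p^2 = 31.115567 / 15 = 2.0743711
s_p = sqrt(2.0743711) = 1.4403

1.4403


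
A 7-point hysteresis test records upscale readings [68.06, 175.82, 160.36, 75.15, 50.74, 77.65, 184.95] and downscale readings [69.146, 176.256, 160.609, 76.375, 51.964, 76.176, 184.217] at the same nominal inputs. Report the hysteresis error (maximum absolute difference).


|68.06 - 69.146| = 1.0860
|175.82 - 176.256| = 0.4360
|160.36 - 160.609| = 0.2490
|75.15 - 76.375| = 1.2250
|50.74 - 51.964| = 1.2240
|77.65 - 76.176| = 1.4740
|184.95 - 184.217| = 0.7330
hysteresis = max(diffs) = 1.4740

1.4740


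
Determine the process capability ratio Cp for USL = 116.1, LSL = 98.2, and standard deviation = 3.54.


Cp = (USL - LSL) / (6 * sigma)
= (116.1 - 98.2) / (6 * 3.54)
= 17.9000 / 21.2400
= 0.8427

0.8427


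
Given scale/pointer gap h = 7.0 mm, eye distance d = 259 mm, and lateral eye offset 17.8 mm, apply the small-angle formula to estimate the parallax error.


error = h * offset / d
= 7.0 * 17.8 / 259
= 0.4811

0.4811


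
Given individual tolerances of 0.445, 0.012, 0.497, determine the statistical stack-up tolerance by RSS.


RSS = sqrt(0.445^2 + 0.012^2 + 0.497^2)
= sqrt(0.445178)
= 0.6672

0.6672
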